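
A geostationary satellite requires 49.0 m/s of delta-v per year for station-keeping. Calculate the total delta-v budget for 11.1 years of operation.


dV = rate * years = 49.0 * 11.1
dV = 543.9000 m/s

543.9000 m/s


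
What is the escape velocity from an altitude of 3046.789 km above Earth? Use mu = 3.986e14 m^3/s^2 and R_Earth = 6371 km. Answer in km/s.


r = 6371.0 + 3046.789 = 9417.7890 km = 9.417789e+06 m
v_esc = sqrt(2*mu/r) = sqrt(2*3.986e14 / 9.417789e+06)
v_esc = 9200.4521 m/s = 9.2005 km/s

9.2005 km/s


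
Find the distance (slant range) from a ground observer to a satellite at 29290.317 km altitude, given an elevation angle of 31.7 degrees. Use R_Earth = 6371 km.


h = 29290.317 km, el = 31.7 deg
d = -R_E*sin(el) + sqrt((R_E*sin(el))^2 + 2*R_E*h + h^2)
d = -6371.0000*sin(0.5532694) + sqrt((6371.0000*0.5254717)^2 + 2*6371.0000*29290.317 + 29290.317^2)
d = 31899.1706 km

31899.1706 km


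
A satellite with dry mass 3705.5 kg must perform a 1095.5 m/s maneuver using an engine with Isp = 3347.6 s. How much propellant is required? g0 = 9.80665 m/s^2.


ve = Isp * g0 = 3347.6 * 9.80665 = 32828.741540 m/s
mass ratio = exp(dv/ve) = exp(1095.5/32828.741540) = 1.03393318
m_prop = m_dry * (mr - 1) = 3705.5 * (1.03393318 - 1)
m_prop = 125.7394 kg

125.7394 kg


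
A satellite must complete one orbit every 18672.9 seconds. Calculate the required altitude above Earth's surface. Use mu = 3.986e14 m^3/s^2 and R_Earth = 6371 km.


T = 18672.9 s
r = (mu*T^2/(4*pi^2))^(1/3) = (3.986e14 * 18672.9^2 / (4*pi^2))^(1/3)
r = 1.5212492e+07 m = 15212.4921 km
alt = r - R_E = 15212.4921 - 6371 = 8841.4921 km

8841.4921 km


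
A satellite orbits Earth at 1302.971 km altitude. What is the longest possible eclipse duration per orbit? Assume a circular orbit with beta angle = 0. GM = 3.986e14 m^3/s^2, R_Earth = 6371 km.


r = 7673.9710 km
T = 111.5039 min
Eclipse fraction = arcsin(R_E/r)/pi = arcsin(6371.0000/7673.9710)/pi
= arcsin(0.830209)/pi = 0.311779
Eclipse duration = 0.311779 * 111.5039 = 34.7646 min

34.7646 minutes


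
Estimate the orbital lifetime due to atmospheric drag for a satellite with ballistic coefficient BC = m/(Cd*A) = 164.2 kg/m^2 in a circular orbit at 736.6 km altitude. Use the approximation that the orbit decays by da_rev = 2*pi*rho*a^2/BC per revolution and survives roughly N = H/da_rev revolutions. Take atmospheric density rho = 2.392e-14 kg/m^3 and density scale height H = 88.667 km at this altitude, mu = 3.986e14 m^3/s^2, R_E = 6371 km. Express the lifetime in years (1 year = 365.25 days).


a = R_E + alt = 7107.6000 km = 7.1076e+06 m
da_rev = 2*pi*rho*a^2/BC = 2*pi*2.392e-14*(7.1076e+06)^2/164.2 = 0.0462395765 m per revolution
N = H/da_rev = 88667.0000 m / 0.0462395765 m = 1.9175565e+06 revolutions
P = 2*pi*sqrt(a^3/mu) = 5963.4240 s
lifetime = N*P = 1.9175565e+06 * 5963.4240 = 1.1435202e+10 s = 132351.8795 days
years = 132351.8795 / 365.25 = 362.3597 years

362.3597 years


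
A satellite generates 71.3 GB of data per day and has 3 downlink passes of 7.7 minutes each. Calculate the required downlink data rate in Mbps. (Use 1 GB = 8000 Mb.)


total contact time = 3 * 7.7 * 60 = 1386.0000 s
data = 71.3 GB = 570400.0000 Mb
rate = 570400.0000 / 1386.0000 = 411.5440 Mbps

411.5440 Mbps


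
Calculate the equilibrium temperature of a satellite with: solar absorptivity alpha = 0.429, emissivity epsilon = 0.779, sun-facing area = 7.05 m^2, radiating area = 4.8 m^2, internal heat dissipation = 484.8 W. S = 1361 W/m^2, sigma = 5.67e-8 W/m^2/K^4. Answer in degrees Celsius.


Numerator = alpha*S*A_sun + Q_int = 0.429*1361*7.05 + 484.8 = 4601.0765 W
Denominator = eps*sigma*A_rad = 0.779*5.67e-8*4.8 = 2.1201264e-07 W/K^4
T^4 = 2.1701897e+10 K^4
T = 383.8172 K = 110.6672 C

110.6672 degrees Celsius


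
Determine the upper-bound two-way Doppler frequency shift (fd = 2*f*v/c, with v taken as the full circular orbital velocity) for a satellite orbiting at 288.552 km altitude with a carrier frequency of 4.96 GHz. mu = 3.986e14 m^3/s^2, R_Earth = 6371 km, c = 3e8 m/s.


r = 6.659552e+06 m
v = sqrt(mu/r) = 7736.5287 m/s (worst-case radial velocity)
f = 4.96 GHz = 4.96e+09 Hz
fd = 2*f*v/c = 2*4.96e+09*7736.5287/3.0e+08
fd = 255821.2151 Hz

255821.2151 Hz


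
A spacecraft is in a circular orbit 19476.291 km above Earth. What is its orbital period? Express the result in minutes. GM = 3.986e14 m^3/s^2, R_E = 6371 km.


r = 25847.2910 km = 2.5847291e+07 m
T = 2*pi*sqrt(r^3/mu) = 2*pi*sqrt(1.7268122e+22 / 3.986e14)
T = 41355.5470 s = 689.2591 min

689.2591 minutes


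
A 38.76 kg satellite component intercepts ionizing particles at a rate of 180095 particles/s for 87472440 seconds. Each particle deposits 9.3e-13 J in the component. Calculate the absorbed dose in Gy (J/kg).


Total energy deposited = rate * time * E_per
  = 180095 * 87472440 * 9.3e-13 = 14.6506 J
Dose = E_total / mass = 14.6506 / 38.76
Dose = 0.3779828 Gy

0.3780 Gy


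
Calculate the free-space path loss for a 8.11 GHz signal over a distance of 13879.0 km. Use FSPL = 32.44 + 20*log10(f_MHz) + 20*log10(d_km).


f = 8.11 GHz = 8110.0000 MHz
d = 13879.0 km
FSPL = 32.44 + 20*log10(8110.0000) + 20*log10(13879.0)
FSPL = 32.44 + 78.1804 + 82.8472
FSPL = 193.4676 dB

193.4676 dB


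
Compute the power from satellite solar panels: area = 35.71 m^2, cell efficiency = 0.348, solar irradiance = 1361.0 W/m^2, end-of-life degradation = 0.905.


P = area * eta * S * degradation
P = 35.71 * 0.348 * 1361.0 * 0.905
P = 15306.4966 W

15306.4966 W


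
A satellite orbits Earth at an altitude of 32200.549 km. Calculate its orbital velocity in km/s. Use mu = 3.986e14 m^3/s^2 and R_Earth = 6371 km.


r = R_E + alt = 6371.0 + 32200.549 = 38571.5490 km = 3.8571549e+07 m
v = sqrt(mu/r) = sqrt(3.986e14 / 3.8571549e+07) = 3214.6605 m/s = 3.2147 km/s

3.2147 km/s


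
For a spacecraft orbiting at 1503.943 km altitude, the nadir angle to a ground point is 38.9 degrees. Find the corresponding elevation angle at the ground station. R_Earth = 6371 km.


r = R_E + alt = 7874.9430 km
Law of sines in the satellite / Earth-center / ground-point triangle:
  sin(nadir)/R_E = sin(90 + el)/r  =>  cos(el) = (r/R_E)*sin(nadir)
cos(el) = (7874.9430 / 6371.0000) * sin(38.9 deg) = 0.7762005
el = arccos(0.7762005) = 39.0860 deg
(Earth-central angle = 90 - nadir - el = 12.0140 deg)

39.0860 degrees


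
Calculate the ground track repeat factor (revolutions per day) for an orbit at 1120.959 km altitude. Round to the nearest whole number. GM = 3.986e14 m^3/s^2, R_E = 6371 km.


r = 7.491959e+06 m
T = 2*pi*sqrt(r^3/mu) = 6453.6337 s = 107.5606 min
revs/day = 1440 / 107.5606 = 13.3878
Rounded: 13 revolutions per day

13 revolutions per day


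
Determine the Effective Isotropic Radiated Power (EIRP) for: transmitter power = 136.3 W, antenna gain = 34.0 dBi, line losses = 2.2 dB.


Pt = 136.3 W = 21.3450 dBW
EIRP = Pt_dBW + Gt - losses = 21.3450 + 34.0 - 2.2 = 53.1450 dBW

53.1450 dBW


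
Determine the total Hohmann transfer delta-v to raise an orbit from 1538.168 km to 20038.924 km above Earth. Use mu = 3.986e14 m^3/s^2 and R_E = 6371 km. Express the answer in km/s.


r1 = 7909.1680 km = 7.909168e+06 m
r2 = 26409.9240 km = 2.6409924e+07 m
dv1 = sqrt(mu/r1)*(sqrt(2*r2/(r1+r2)) - 1) = 1708.0210 m/s
dv2 = sqrt(mu/r2)*(1 - sqrt(2*r1/(r1+r2))) = 1247.4157 m/s
total dv = |dv1| + |dv2| = 1708.0210 + 1247.4157 = 2955.4368 m/s = 2.9554 km/s

2.9554 km/s


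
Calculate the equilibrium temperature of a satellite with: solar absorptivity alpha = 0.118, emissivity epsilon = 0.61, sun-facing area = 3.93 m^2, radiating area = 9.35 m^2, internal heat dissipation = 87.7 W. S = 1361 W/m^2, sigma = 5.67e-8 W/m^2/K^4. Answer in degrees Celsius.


Numerator = alpha*S*A_sun + Q_int = 0.118*1361*3.93 + 87.7 = 718.8501 W
Denominator = eps*sigma*A_rad = 0.61*5.67e-8*9.35 = 3.2338845e-07 W/K^4
T^4 = 2.2228689e+09 K^4
T = 217.1343 K = -56.0157 C

-56.0157 degrees Celsius


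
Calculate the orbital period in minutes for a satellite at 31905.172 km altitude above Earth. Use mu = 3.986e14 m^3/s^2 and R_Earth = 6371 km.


r = 38276.1720 km = 3.8276172e+07 m
T = 2*pi*sqrt(r^3/mu) = 2*pi*sqrt(5.6077093e+22 / 3.986e14)
T = 74525.3402 s = 1242.0890 min

1242.0890 minutes


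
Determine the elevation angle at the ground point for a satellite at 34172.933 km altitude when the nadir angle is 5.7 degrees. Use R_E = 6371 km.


r = R_E + alt = 40543.9330 km
Law of sines in the satellite / Earth-center / ground-point triangle:
  sin(nadir)/R_E = sin(90 + el)/r  =>  cos(el) = (r/R_E)*sin(nadir)
cos(el) = (40543.9330 / 6371.0000) * sin(5.7 deg) = 0.6320536
el = arccos(0.6320536) = 50.7982 deg
(Earth-central angle = 90 - nadir - el = 33.5018 deg)

50.7982 degrees


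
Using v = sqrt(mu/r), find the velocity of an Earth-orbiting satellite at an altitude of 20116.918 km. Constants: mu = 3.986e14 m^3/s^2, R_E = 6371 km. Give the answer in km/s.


r = R_E + alt = 6371.0 + 20116.918 = 26487.9180 km = 2.6487918e+07 m
v = sqrt(mu/r) = sqrt(3.986e14 / 2.6487918e+07) = 3879.2229 m/s = 3.8792 km/s

3.8792 km/s


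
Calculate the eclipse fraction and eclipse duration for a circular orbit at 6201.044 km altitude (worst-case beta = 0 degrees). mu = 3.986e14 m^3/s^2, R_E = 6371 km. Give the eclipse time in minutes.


r = 12572.0440 km
T = 233.8131 min
Eclipse fraction = arcsin(R_E/r)/pi = arcsin(6371.0000/12572.0440)/pi
= arcsin(0.5067593)/pi = 0.1691567
Eclipse duration = 0.1691567 * 233.8131 = 39.5511 min

39.5511 minutes


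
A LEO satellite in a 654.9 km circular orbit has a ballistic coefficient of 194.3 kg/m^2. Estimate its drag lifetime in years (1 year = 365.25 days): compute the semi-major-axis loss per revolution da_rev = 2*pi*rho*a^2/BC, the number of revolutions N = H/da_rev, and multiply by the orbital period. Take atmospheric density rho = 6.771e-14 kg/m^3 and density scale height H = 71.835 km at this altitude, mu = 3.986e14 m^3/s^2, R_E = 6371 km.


a = R_E + alt = 7025.9000 km = 7.0259e+06 m
da_rev = 2*pi*rho*a^2/BC = 2*pi*6.771e-14*(7.0259e+06)^2/194.3 = 0.108084598 m per revolution
N = H/da_rev = 71835.0000 m / 0.108084598 m = 664618.2862 revolutions
P = 2*pi*sqrt(a^3/mu) = 5860.8981 s
lifetime = N*P = 664618.2862 * 5860.8981 = 3.89526e+09 s = 45084.0280 days
years = 45084.0280 / 365.25 = 123.4333 years

123.4333 years


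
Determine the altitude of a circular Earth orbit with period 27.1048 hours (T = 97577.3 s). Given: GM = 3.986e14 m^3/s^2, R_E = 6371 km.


T = 97577.3 s
r = (mu*T^2/(4*pi^2))^(1/3) = (3.986e14 * 97577.3^2 / (4*pi^2))^(1/3)
r = 4.5809799e+07 m = 45809.7987 km
alt = r - R_E = 45809.7987 - 6371 = 39438.7987 km

39438.7987 km


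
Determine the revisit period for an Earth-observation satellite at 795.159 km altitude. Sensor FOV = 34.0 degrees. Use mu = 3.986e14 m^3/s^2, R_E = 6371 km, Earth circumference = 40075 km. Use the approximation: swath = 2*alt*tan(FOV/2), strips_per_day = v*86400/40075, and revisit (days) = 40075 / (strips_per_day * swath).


swath = 2*795.159*tan(0.296706) = 486.2090 km
v = sqrt(mu/r) = 7458.0523 m/s = 7.4581 km/s
strips/day = v*86400/40075 = 7.4581*86400/40075 = 16.0792
coverage/day = strips * swath = 16.0792 * 486.2090 = 7817.8735 km
revisit = 40075 / 7817.8735 = 5.1261 days

5.1261 days


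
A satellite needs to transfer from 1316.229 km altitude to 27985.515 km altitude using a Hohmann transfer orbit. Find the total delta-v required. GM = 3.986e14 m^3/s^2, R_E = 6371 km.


r1 = 7687.2290 km = 7.687229e+06 m
r2 = 34356.5150 km = 3.4356515e+07 m
dv1 = sqrt(mu/r1)*(sqrt(2*r2/(r1+r2)) - 1) = 2004.7610 m/s
dv2 = sqrt(mu/r2)*(1 - sqrt(2*r1/(r1+r2))) = 1346.4082 m/s
total dv = |dv1| + |dv2| = 2004.7610 + 1346.4082 = 3351.1692 m/s = 3.3512 km/s

3.3512 km/s


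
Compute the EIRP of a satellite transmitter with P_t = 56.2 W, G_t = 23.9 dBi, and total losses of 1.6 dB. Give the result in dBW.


Pt = 56.2 W = 17.4974 dBW
EIRP = Pt_dBW + Gt - losses = 17.4974 + 23.9 - 1.6 = 39.7974 dBW

39.7974 dBW


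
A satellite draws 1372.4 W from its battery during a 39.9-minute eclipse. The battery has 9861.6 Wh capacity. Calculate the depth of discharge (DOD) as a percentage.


E_used = P * t / 60 = 1372.4 * 39.9 / 60 = 912.6460 Wh
DOD = E_used / E_total * 100 = 912.6460 / 9861.6 * 100
DOD = 9.2545 %

9.2545 %


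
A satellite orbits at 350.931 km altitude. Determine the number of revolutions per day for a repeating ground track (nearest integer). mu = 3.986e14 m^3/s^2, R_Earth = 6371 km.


r = 6.721931e+06 m
T = 2*pi*sqrt(r^3/mu) = 5484.6927 s = 91.4115 min
revs/day = 1440 / 91.4115 = 15.7529
Rounded: 16 revolutions per day

16 revolutions per day


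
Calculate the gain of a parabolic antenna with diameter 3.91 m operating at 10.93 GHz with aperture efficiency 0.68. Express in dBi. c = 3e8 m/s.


lambda = c/f = 3e8 / 1.093e+10 = 0.02744739 m
G = eta*(pi*D/lambda)^2 = 0.68*(pi*3.91/0.02744739)^2
G = 136194.6310 (linear)
G = 10*log10(136194.6310) = 51.3416 dBi

51.3416 dBi


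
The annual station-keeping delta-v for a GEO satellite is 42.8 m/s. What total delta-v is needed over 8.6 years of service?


dV = rate * years = 42.8 * 8.6
dV = 368.0800 m/s

368.0800 m/s


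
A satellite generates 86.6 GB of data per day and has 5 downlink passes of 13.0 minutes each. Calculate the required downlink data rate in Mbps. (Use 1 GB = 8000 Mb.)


total contact time = 5 * 13.0 * 60 = 3900.0000 s
data = 86.6 GB = 692800.0000 Mb
rate = 692800.0000 / 3900.0000 = 177.6410 Mbps

177.6410 Mbps


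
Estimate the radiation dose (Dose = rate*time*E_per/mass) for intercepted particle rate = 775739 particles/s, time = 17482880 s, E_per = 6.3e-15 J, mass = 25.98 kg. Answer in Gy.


Total energy deposited = rate * time * E_per
  = 775739 * 17482880 * 6.3e-15 = 0.08544156 J
Dose = E_total / mass = 0.08544156 / 25.98
Dose = 0.003288744 Gy

0.0033 Gy


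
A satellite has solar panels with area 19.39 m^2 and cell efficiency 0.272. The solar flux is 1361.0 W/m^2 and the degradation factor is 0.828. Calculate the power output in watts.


P = area * eta * S * degradation
P = 19.39 * 0.272 * 1361.0 * 0.828
P = 5943.4029 W

5943.4029 W


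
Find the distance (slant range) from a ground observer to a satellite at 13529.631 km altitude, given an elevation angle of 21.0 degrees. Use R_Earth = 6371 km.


h = 13529.631 km, el = 21.0 deg
d = -R_E*sin(el) + sqrt((R_E*sin(el))^2 + 2*R_E*h + h^2)
d = -6371.0000*sin(0.3665191) + sqrt((6371.0000*0.3583679)^2 + 2*6371.0000*13529.631 + 13529.631^2)
d = 16707.8436 km

16707.8436 km


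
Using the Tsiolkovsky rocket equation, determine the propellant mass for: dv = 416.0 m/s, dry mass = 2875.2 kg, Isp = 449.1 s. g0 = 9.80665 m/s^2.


ve = Isp * g0 = 449.1 * 9.80665 = 4404.166515 m/s
mass ratio = exp(dv/ve) = exp(416.0/4404.166515) = 1.09906082
m_prop = m_dry * (mr - 1) = 2875.2 * (1.09906082 - 1)
m_prop = 284.8197 kg

284.8197 kg


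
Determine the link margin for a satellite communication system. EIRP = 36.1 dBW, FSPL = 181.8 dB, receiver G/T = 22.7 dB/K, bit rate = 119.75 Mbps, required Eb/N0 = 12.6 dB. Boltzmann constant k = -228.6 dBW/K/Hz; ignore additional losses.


C/N0 = EIRP - FSPL + G/T - k = 36.1 - 181.8 + 22.7 - (-228.6)
C/N0 = 105.6000 dB-Hz
R_b = 119.75 Mbps = 1.1975e+08 bps -> 10*log10(R_b) = 80.7828 dB-Hz
Eb/N0 = C/N0 - 10*log10(R_b) = 105.6000 - 80.7828 = 24.8172 dB
Margin = Eb/N0 - Eb/N0_req = 24.8172 - 12.6 = 12.2172 dB (link closes)

12.2172 dB


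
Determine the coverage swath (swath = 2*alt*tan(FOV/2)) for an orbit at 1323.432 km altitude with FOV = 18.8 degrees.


FOV = 18.8 deg = 0.3281219 rad
swath = 2 * alt * tan(FOV/2) = 2 * 1323.432 * tan(0.1640609)
swath = 2 * 1323.432 * 0.1655489
swath = 438.1855 km

438.1855 km


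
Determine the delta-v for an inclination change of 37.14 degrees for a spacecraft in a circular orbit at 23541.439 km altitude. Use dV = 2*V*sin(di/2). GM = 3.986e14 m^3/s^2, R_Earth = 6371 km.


r = 29912.4390 km = 2.9912439e+07 m
V = sqrt(mu/r) = 3650.4192 m/s
di = 37.14 deg = 0.6482153 rad
dV = 2*V*sin(di/2) = 2*3650.4192*sin(0.3241076)
dV = 2325.0470 m/s = 2.3250 km/s

2.3250 km/s


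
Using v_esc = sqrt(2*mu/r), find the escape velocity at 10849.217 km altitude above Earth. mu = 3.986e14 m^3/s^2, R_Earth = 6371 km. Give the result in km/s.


r = 6371.0 + 10849.217 = 17220.2170 km = 1.7220217e+07 m
v_esc = sqrt(2*mu/r) = sqrt(2*3.986e14 / 1.7220217e+07)
v_esc = 6804.0005 m/s = 6.8040 km/s

6.8040 km/s


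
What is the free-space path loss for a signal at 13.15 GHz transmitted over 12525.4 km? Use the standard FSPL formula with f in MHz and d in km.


f = 13.15 GHz = 13150.0000 MHz
d = 12525.4 km
FSPL = 32.44 + 20*log10(13150.0000) + 20*log10(12525.4)
FSPL = 32.44 + 82.3785 + 81.9558
FSPL = 196.7743 dB

196.7743 dB


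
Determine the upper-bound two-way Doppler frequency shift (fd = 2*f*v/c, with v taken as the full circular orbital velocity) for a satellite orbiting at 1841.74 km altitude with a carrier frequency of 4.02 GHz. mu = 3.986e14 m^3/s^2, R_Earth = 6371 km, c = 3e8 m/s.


r = 8.21274e+06 m
v = sqrt(mu/r) = 6966.6599 m/s (worst-case radial velocity)
f = 4.02 GHz = 4.02e+09 Hz
fd = 2*f*v/c = 2*4.02e+09*6966.6599/3.0e+08
fd = 186706.4856 Hz

186706.4856 Hz


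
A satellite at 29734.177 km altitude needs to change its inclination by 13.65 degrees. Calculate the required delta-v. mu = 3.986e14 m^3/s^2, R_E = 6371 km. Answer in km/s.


r = 36105.1770 km = 3.6105177e+07 m
V = sqrt(mu/r) = 3322.6447 m/s
di = 13.65 deg = 0.2382374 rad
dV = 2*V*sin(di/2) = 2*3322.6447*sin(0.1191187)
dV = 789.7077 m/s = 0.7897077 km/s

0.7897 km/s


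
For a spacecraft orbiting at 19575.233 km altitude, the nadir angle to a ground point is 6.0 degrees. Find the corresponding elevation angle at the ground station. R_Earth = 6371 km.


r = R_E + alt = 25946.2330 km
Law of sines in the satellite / Earth-center / ground-point triangle:
  sin(nadir)/R_E = sin(90 + el)/r  =>  cos(el) = (r/R_E)*sin(nadir)
cos(el) = (25946.2330 / 6371.0000) * sin(6.0 deg) = 0.4256977
el = arccos(0.4256977) = 64.8052 deg
(Earth-central angle = 90 - nadir - el = 19.1948 deg)

64.8052 degrees


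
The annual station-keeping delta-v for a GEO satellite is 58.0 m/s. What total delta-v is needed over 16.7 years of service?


dV = rate * years = 58.0 * 16.7
dV = 968.6000 m/s

968.6000 m/s


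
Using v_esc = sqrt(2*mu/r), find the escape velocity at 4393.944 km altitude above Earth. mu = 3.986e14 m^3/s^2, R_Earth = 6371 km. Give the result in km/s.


r = 6371.0 + 4393.944 = 10764.9440 km = 1.0764944e+07 m
v_esc = sqrt(2*mu/r) = sqrt(2*3.986e14 / 1.0764944e+07)
v_esc = 8605.5327 m/s = 8.6055 km/s

8.6055 km/s


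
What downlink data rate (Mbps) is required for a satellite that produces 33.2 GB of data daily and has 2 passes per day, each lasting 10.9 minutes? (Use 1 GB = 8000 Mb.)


total contact time = 2 * 10.9 * 60 = 1308.0000 s
data = 33.2 GB = 265600.0000 Mb
rate = 265600.0000 / 1308.0000 = 203.0581 Mbps

203.0581 Mbps


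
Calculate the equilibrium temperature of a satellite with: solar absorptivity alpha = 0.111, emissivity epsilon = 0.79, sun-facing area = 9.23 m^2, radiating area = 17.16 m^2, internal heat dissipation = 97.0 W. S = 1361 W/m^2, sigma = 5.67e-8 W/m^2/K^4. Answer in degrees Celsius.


Numerator = alpha*S*A_sun + Q_int = 0.111*1361*9.23 + 97.0 = 1491.3853 W
Denominator = eps*sigma*A_rad = 0.79*5.67e-8*17.16 = 7.6864788e-07 W/K^4
T^4 = 1.9402712e+09 K^4
T = 209.8774 K = -63.2726 C

-63.2726 degrees Celsius


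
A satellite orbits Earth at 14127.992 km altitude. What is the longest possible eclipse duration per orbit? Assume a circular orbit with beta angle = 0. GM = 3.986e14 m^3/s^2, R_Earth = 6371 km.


r = 20498.9920 km
T = 486.8091 min
Eclipse fraction = arcsin(R_E/r)/pi = arcsin(6371.0000/20498.9920)/pi
= arcsin(0.3107958)/pi = 0.1005955
Eclipse duration = 0.1005955 * 486.8091 = 48.9708 min

48.9708 minutes


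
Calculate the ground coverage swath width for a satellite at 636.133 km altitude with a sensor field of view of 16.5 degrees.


FOV = 16.5 deg = 0.2879793 rad
swath = 2 * alt * tan(FOV/2) = 2 * 636.133 * tan(0.1439897)
swath = 2 * 636.133 * 0.1449931
swath = 184.4698 km

184.4698 km


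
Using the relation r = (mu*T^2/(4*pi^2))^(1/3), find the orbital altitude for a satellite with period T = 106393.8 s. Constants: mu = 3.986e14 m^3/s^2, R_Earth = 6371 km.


T = 106393.8 s
r = (mu*T^2/(4*pi^2))^(1/3) = (3.986e14 * 106393.8^2 / (4*pi^2))^(1/3)
r = 4.852923e+07 m = 48529.2299 km
alt = r - R_E = 48529.2299 - 6371 = 42158.2299 km

42158.2299 km


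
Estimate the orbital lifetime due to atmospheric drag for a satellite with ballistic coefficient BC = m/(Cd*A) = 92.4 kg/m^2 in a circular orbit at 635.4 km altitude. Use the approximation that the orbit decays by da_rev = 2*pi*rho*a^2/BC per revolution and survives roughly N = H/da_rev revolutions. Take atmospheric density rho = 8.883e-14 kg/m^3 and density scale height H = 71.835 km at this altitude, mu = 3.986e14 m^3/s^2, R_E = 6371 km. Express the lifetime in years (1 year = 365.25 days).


a = R_E + alt = 7006.4000 km = 7.0064e+06 m
da_rev = 2*pi*rho*a^2/BC = 2*pi*8.883e-14*(7.0064e+06)^2/92.4 = 0.296522337 m per revolution
N = H/da_rev = 71835.0000 m / 0.296522337 m = 242258.3088 revolutions
P = 2*pi*sqrt(a^3/mu) = 5836.5151 s
lifetime = N*P = 242258.3088 * 5836.5151 = 1.4139443e+09 s = 16365.0958 days
years = 16365.0958 / 365.25 = 44.8052 years

44.8052 years


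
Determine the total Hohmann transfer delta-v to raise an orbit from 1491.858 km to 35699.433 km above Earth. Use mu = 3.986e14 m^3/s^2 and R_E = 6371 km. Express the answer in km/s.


r1 = 7862.8580 km = 7.862858e+06 m
r2 = 42070.4330 km = 4.2070433e+07 m
dv1 = sqrt(mu/r1)*(sqrt(2*r2/(r1+r2)) - 1) = 2122.4695 m/s
dv2 = sqrt(mu/r2)*(1 - sqrt(2*r1/(r1+r2))) = 1350.6923 m/s
total dv = |dv1| + |dv2| = 2122.4695 + 1350.6923 = 3473.1618 m/s = 3.4732 km/s

3.4732 km/s


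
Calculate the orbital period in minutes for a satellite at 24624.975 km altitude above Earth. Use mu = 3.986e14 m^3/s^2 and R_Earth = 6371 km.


r = 30995.9750 km = 3.0995975e+07 m
T = 2*pi*sqrt(r^3/mu) = 2*pi*sqrt(2.9779397e+22 / 3.986e14)
T = 54308.6709 s = 905.1445 min

905.1445 minutes


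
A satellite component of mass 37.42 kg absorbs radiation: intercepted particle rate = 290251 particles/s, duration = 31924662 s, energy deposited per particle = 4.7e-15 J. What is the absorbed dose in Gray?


Total energy deposited = rate * time * E_per
  = 290251 * 31924662 * 4.7e-15 = 0.04355098 J
Dose = E_total / mass = 0.04355098 / 37.42
Dose = 0.001163842 Gy

0.0012 Gy


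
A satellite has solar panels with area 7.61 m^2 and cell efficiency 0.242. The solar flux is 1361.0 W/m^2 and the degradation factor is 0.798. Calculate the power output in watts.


P = area * eta * S * degradation
P = 7.61 * 0.242 * 1361.0 * 0.798
P = 2000.1430 W

2000.1430 W


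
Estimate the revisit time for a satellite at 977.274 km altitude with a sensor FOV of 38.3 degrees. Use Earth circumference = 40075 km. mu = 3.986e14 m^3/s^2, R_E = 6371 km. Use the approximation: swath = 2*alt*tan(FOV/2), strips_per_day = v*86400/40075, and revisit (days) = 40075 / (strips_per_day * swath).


swath = 2*977.274*tan(0.3342306) = 678.7337 km
v = sqrt(mu/r) = 7365.0547 m/s = 7.3651 km/s
strips/day = v*86400/40075 = 7.3651*86400/40075 = 15.8787
coverage/day = strips * swath = 15.8787 * 678.7337 = 10777.4397 km
revisit = 40075 / 10777.4397 = 3.7184 days

3.7184 days


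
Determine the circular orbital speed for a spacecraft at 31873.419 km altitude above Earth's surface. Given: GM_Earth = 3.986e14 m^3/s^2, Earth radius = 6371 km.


r = R_E + alt = 6371.0 + 31873.419 = 38244.4190 km = 3.8244419e+07 m
v = sqrt(mu/r) = sqrt(3.986e14 / 3.8244419e+07) = 3228.3797 m/s = 3.2284 km/s

3.2284 km/s


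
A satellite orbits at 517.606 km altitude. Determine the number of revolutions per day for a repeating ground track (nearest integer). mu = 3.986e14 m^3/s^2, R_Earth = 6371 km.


r = 6.888606e+06 m
T = 2*pi*sqrt(r^3/mu) = 5689.9472 s = 94.8325 min
revs/day = 1440 / 94.8325 = 15.1847
Rounded: 15 revolutions per day

15 revolutions per day


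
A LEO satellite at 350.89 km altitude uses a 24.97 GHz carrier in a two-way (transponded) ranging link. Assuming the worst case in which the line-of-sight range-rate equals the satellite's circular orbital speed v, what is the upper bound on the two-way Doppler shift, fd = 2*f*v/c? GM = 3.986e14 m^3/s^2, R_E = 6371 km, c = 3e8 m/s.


r = 6.72189e+06 m
v = sqrt(mu/r) = 7700.5713 m/s (worst-case radial velocity)
f = 24.97 GHz = 2.497e+10 Hz
fd = 2*f*v/c = 2*2.497e+10*7700.5713/3.0e+08
fd = 1.2818884e+06 Hz

1.2819e+06 Hz


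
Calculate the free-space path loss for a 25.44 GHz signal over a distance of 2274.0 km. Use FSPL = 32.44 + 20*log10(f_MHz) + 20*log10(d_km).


f = 25.44 GHz = 25440.0000 MHz
d = 2274.0 km
FSPL = 32.44 + 20*log10(25440.0000) + 20*log10(2274.0)
FSPL = 32.44 + 88.1103 + 67.1358
FSPL = 187.6862 dB

187.6862 dB


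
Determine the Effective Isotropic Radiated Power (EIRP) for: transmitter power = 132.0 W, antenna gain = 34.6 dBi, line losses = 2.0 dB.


Pt = 132.0 W = 21.2057 dBW
EIRP = Pt_dBW + Gt - losses = 21.2057 + 34.6 - 2.0 = 53.8057 dBW

53.8057 dBW


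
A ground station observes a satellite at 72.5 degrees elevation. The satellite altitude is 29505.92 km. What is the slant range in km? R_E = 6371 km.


h = 29505.92 km, el = 72.5 deg
d = -R_E*sin(el) + sqrt((R_E*sin(el))^2 + 2*R_E*h + h^2)
d = -6371.0000*sin(1.2654) + sqrt((6371.0000*0.953717)^2 + 2*6371.0000*29505.92 + 29505.92^2)
d = 29749.6018 km

29749.6018 km


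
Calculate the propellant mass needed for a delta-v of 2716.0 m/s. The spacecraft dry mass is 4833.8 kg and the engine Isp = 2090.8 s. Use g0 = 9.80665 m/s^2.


ve = Isp * g0 = 2090.8 * 9.80665 = 20503.743820 m/s
mass ratio = exp(dv/ve) = exp(2716.0/20503.743820) = 1.14163748
m_prop = m_dry * (mr - 1) = 4833.8 * (1.14163748 - 1)
m_prop = 684.6472 kg

684.6472 kg


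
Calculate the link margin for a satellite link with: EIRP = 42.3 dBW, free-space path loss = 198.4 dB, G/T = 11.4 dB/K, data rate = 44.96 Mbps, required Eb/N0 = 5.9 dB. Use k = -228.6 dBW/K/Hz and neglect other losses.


C/N0 = EIRP - FSPL + G/T - k = 42.3 - 198.4 + 11.4 - (-228.6)
C/N0 = 83.9000 dB-Hz
R_b = 44.96 Mbps = 4.496e+07 bps -> 10*log10(R_b) = 76.5283 dB-Hz
Eb/N0 = C/N0 - 10*log10(R_b) = 83.9000 - 76.5283 = 7.3717 dB
Margin = Eb/N0 - Eb/N0_req = 7.3717 - 5.9 = 1.4717 dB (link closes)

1.4717 dB


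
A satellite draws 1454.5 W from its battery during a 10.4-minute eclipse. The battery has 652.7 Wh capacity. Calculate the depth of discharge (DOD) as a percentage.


E_used = P * t / 60 = 1454.5 * 10.4 / 60 = 252.1133 Wh
DOD = E_used / E_total * 100 = 252.1133 / 652.7 * 100
DOD = 38.6262 %

38.6262 %


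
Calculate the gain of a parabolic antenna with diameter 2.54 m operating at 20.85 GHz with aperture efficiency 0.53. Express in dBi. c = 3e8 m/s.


lambda = c/f = 3e8 / 2.085e+10 = 0.01438849 m
G = eta*(pi*D/lambda)^2 = 0.53*(pi*2.54/0.01438849)^2
G = 163009.4032 (linear)
G = 10*log10(163009.4032) = 52.1221 dBi

52.1221 dBi


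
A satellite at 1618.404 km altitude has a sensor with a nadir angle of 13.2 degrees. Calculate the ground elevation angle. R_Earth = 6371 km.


r = R_E + alt = 7989.4040 km
Law of sines in the satellite / Earth-center / ground-point triangle:
  sin(nadir)/R_E = sin(90 + el)/r  =>  cos(el) = (r/R_E)*sin(nadir)
cos(el) = (7989.4040 / 6371.0000) * sin(13.2 deg) = 0.2863581
el = arccos(0.2863581) = 73.3600 deg
(Earth-central angle = 90 - nadir - el = 3.4400 deg)

73.3600 degrees


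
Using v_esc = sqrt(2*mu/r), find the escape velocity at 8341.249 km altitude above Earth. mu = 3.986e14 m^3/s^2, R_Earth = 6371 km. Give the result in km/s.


r = 6371.0 + 8341.249 = 14712.2490 km = 1.4712249e+07 m
v_esc = sqrt(2*mu/r) = sqrt(2*3.986e14 / 1.4712249e+07)
v_esc = 7361.1236 m/s = 7.3611 km/s

7.3611 km/s


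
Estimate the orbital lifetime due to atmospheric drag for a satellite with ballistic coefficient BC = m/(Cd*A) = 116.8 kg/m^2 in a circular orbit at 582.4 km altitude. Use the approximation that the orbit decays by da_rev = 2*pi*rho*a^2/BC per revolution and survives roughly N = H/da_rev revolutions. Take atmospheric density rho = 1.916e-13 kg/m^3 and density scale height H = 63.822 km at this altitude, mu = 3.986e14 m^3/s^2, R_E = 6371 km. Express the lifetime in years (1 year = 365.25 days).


a = R_E + alt = 6953.4000 km = 6.9534e+06 m
da_rev = 2*pi*rho*a^2/BC = 2*pi*1.916e-13*(6.9534e+06)^2/116.8 = 0.498341387 m per revolution
N = H/da_rev = 63822.0000 m / 0.498341387 m = 128068.8332 revolutions
P = 2*pi*sqrt(a^3/mu) = 5770.4149 s
lifetime = N*P = 128068.8332 * 5770.4149 = 7.390103e+08 s = 8553.3600 days
years = 8553.3600 / 365.25 = 23.4178 years

23.4178 years


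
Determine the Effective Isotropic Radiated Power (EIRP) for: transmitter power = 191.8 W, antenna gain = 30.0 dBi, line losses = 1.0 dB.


Pt = 191.8 W = 22.8285 dBW
EIRP = Pt_dBW + Gt - losses = 22.8285 + 30.0 - 1.0 = 51.8285 dBW

51.8285 dBW


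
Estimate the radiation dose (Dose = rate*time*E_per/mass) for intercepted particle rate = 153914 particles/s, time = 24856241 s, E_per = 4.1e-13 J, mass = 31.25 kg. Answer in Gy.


Total energy deposited = rate * time * E_per
  = 153914 * 24856241 * 4.1e-13 = 1.5685 J
Dose = E_total / mass = 1.5685 / 31.25
Dose = 0.05019349 Gy

0.0502 Gy


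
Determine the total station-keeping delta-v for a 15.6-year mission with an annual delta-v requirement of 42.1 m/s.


dV = rate * years = 42.1 * 15.6
dV = 656.7600 m/s

656.7600 m/s


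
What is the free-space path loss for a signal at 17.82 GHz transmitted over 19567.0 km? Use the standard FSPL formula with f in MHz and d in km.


f = 17.82 GHz = 17820.0000 MHz
d = 19567.0 km
FSPL = 32.44 + 20*log10(17820.0000) + 20*log10(19567.0)
FSPL = 32.44 + 85.0182 + 85.8305
FSPL = 203.2886 dB

203.2886 dB


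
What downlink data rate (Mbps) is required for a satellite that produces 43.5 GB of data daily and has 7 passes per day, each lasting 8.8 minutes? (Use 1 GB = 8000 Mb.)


total contact time = 7 * 8.8 * 60 = 3696.0000 s
data = 43.5 GB = 348000.0000 Mb
rate = 348000.0000 / 3696.0000 = 94.1558 Mbps

94.1558 Mbps


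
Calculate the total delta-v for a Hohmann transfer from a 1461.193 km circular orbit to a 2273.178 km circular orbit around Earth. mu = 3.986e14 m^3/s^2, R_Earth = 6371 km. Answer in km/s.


r1 = 7832.1930 km = 7.832193e+06 m
r2 = 8644.1780 km = 8.644178e+06 m
dv1 = sqrt(mu/r1)*(sqrt(2*r2/(r1+r2)) - 1) = 173.6717 m/s
dv2 = sqrt(mu/r2)*(1 - sqrt(2*r1/(r1+r2))) = 169.4399 m/s
total dv = |dv1| + |dv2| = 173.6717 + 169.4399 = 343.1115 m/s = 0.3431115 km/s

0.3431 km/s


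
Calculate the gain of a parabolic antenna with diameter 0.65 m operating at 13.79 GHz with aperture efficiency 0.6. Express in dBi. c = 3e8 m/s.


lambda = c/f = 3e8 / 1.379e+10 = 0.02175489 m
G = eta*(pi*D/lambda)^2 = 0.6*(pi*0.65/0.02175489)^2
G = 5286.4452 (linear)
G = 10*log10(5286.4452) = 37.2316 dBi

37.2316 dBi


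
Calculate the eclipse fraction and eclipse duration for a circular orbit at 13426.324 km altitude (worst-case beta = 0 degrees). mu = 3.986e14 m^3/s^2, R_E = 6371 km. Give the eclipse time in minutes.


r = 19797.3240 km
T = 462.0295 min
Eclipse fraction = arcsin(R_E/r)/pi = arcsin(6371.0000/19797.3240)/pi
= arcsin(0.3218112)/pi = 0.1042916
Eclipse duration = 0.1042916 * 462.0295 = 48.1858 min

48.1858 minutes


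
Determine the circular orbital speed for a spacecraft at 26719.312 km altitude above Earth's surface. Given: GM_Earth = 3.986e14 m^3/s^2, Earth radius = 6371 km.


r = R_E + alt = 6371.0 + 26719.312 = 33090.3120 km = 3.3090312e+07 m
v = sqrt(mu/r) = sqrt(3.986e14 / 3.3090312e+07) = 3470.7091 m/s = 3.4707 km/s

3.4707 km/s


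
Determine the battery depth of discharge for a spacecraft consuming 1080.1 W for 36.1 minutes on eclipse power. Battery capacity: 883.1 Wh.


E_used = P * t / 60 = 1080.1 * 36.1 / 60 = 649.8602 Wh
DOD = E_used / E_total * 100 = 649.8602 / 883.1 * 100
DOD = 73.5885 %

73.5885 %


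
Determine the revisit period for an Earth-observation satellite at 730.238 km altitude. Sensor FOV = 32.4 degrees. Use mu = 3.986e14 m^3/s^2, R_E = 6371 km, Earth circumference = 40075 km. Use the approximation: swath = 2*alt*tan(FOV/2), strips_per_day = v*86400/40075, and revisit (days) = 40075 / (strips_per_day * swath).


swath = 2*730.238*tan(0.2827433) = 424.3075 km
v = sqrt(mu/r) = 7492.0663 m/s = 7.4921 km/s
strips/day = v*86400/40075 = 7.4921*86400/40075 = 16.1526
coverage/day = strips * swath = 16.1526 * 424.3075 = 6853.6597 km
revisit = 40075 / 6853.6597 = 5.8472 days

5.8472 days


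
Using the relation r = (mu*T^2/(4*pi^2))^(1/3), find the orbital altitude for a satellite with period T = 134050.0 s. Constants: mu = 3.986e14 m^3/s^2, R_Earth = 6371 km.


T = 134050.0 s
r = (mu*T^2/(4*pi^2))^(1/3) = (3.986e14 * 134050.0^2 / (4*pi^2))^(1/3)
r = 5.6611379e+07 m = 56611.3787 km
alt = r - R_E = 56611.3787 - 6371 = 50240.3787 km

50240.3787 km


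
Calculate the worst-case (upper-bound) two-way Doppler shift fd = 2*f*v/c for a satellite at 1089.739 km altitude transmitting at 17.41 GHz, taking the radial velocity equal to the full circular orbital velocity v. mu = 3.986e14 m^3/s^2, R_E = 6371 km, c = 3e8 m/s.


r = 7.460739e+06 m
v = sqrt(mu/r) = 7309.3326 m/s (worst-case radial velocity)
f = 17.41 GHz = 1.741e+10 Hz
fd = 2*f*v/c = 2*1.741e+10*7309.3326/3.0e+08
fd = 848369.8691 Hz

848369.8691 Hz


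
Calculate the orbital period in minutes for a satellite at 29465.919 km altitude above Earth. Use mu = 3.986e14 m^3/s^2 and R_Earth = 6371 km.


r = 35836.9190 km = 3.5836919e+07 m
T = 2*pi*sqrt(r^3/mu) = 2*pi*sqrt(4.6024809e+22 / 3.986e14)
T = 67516.0800 s = 1125.2680 min

1125.2680 minutes


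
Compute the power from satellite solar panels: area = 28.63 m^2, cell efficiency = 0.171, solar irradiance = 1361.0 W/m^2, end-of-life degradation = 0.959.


P = area * eta * S * degradation
P = 28.63 * 0.171 * 1361.0 * 0.959
P = 6389.9019 W

6389.9019 W


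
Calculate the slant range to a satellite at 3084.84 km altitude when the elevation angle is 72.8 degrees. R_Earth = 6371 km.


h = 3084.84 km, el = 72.8 deg
d = -R_E*sin(el) + sqrt((R_E*sin(el))^2 + 2*R_E*h + h^2)
d = -6371.0000*sin(1.2706) + sqrt((6371.0000*0.9552784)^2 + 2*6371.0000*3084.84 + 3084.84^2)
d = 3180.1840 km

3180.1840 km


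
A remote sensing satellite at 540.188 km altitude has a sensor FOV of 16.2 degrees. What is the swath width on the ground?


FOV = 16.2 deg = 0.2827433 rad
swath = 2 * alt * tan(FOV/2) = 2 * 540.188 * tan(0.1413717)
swath = 2 * 540.188 * 0.1423211
swath = 153.7603 km

153.7603 km


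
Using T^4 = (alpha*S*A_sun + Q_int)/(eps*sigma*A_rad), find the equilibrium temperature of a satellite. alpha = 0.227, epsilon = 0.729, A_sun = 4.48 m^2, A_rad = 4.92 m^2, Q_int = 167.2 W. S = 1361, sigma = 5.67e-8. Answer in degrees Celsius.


Numerator = alpha*S*A_sun + Q_int = 0.227*1361*4.48 + 167.2 = 1551.2826 W
Denominator = eps*sigma*A_rad = 0.729*5.67e-8*4.92 = 2.0336476e-07 W/K^4
T^4 = 7.6280797e+09 K^4
T = 295.5315 K = 22.3815 C

22.3815 degrees Celsius


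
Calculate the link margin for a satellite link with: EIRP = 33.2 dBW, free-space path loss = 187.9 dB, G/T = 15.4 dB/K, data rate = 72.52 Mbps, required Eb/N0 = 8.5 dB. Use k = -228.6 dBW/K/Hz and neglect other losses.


C/N0 = EIRP - FSPL + G/T - k = 33.2 - 187.9 + 15.4 - (-228.6)
C/N0 = 89.3000 dB-Hz
R_b = 72.52 Mbps = 7.252e+07 bps -> 10*log10(R_b) = 78.6046 dB-Hz
Eb/N0 = C/N0 - 10*log10(R_b) = 89.3000 - 78.6046 = 10.6954 dB
Margin = Eb/N0 - Eb/N0_req = 10.6954 - 8.5 = 2.1954 dB (link closes)

2.1954 dB


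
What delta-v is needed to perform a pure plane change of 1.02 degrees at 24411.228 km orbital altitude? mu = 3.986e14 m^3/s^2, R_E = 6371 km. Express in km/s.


r = 30782.2280 km = 3.0782228e+07 m
V = sqrt(mu/r) = 3598.4761 m/s
di = 1.02 deg = 0.01780236 rad
dV = 2*V*sin(di/2) = 2*3598.4761*sin(0.008901179)
dV = 64.0605 m/s = 0.06406052 km/s

0.0641 km/s


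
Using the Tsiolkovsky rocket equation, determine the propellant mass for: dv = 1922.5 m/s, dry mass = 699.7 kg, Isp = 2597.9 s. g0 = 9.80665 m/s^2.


ve = Isp * g0 = 2597.9 * 9.80665 = 25476.696035 m/s
mass ratio = exp(dv/ve) = exp(1922.5/25476.696035) = 1.07838130
m_prop = m_dry * (mr - 1) = 699.7 * (1.07838130 - 1)
m_prop = 54.8434 kg

54.8434 kg


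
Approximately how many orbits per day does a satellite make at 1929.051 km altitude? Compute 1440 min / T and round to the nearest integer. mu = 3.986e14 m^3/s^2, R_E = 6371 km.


r = 8.300051e+06 m
T = 2*pi*sqrt(r^3/mu) = 7525.4481 s = 125.4241 min
revs/day = 1440 / 125.4241 = 11.4810
Rounded: 11 revolutions per day

11 revolutions per day


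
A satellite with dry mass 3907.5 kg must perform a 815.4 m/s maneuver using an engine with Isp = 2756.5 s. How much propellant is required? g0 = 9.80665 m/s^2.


ve = Isp * g0 = 2756.5 * 9.80665 = 27032.030725 m/s
mass ratio = exp(dv/ve) = exp(815.4/27032.030725) = 1.03062376
m_prop = m_dry * (mr - 1) = 3907.5 * (1.03062376 - 1)
m_prop = 119.6624 kg

119.6624 kg


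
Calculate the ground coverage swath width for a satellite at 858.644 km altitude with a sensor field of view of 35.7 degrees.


FOV = 35.7 deg = 0.6230825 rad
swath = 2 * alt * tan(FOV/2) = 2 * 858.644 * tan(0.3115413)
swath = 2 * 858.644 * 0.3220278
swath = 553.0144 km

553.0144 km


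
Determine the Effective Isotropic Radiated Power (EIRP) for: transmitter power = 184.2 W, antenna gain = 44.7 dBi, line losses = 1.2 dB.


Pt = 184.2 W = 22.6529 dBW
EIRP = Pt_dBW + Gt - losses = 22.6529 + 44.7 - 1.2 = 66.1529 dBW

66.1529 dBW


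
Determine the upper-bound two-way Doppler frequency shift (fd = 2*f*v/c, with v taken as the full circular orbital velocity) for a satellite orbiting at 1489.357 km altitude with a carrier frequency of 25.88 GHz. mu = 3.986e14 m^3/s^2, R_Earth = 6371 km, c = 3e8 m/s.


r = 7.860357e+06 m
v = sqrt(mu/r) = 7121.1070 m/s (worst-case radial velocity)
f = 25.88 GHz = 2.588e+10 Hz
fd = 2*f*v/c = 2*2.588e+10*7121.1070/3.0e+08
fd = 1.2286283e+06 Hz

1.2286e+06 Hz


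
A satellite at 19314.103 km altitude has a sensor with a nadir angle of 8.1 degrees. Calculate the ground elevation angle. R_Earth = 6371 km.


r = R_E + alt = 25685.1030 km
Law of sines in the satellite / Earth-center / ground-point triangle:
  sin(nadir)/R_E = sin(90 + el)/r  =>  cos(el) = (r/R_E)*sin(nadir)
cos(el) = (25685.1030 / 6371.0000) * sin(8.1 deg) = 0.5680525
el = arccos(0.5680525) = 55.3855 deg
(Earth-central angle = 90 - nadir - el = 26.5145 deg)

55.3855 degrees


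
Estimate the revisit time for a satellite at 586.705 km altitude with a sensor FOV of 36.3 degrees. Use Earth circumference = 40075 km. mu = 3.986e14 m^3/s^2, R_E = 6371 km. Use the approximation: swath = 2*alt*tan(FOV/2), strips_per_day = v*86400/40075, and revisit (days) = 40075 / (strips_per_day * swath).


swath = 2*586.705*tan(0.3167773) = 384.6632 km
v = sqrt(mu/r) = 7568.9501 m/s = 7.5690 km/s
strips/day = v*86400/40075 = 7.5690*86400/40075 = 16.3183
coverage/day = strips * swath = 16.3183 * 384.6632 = 6277.0634 km
revisit = 40075 / 6277.0634 = 6.3844 days

6.3844 days


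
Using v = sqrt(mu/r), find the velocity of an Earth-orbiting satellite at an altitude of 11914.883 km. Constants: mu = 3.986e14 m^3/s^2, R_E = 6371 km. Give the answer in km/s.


r = R_E + alt = 6371.0 + 11914.883 = 18285.8830 km = 1.8285883e+07 m
v = sqrt(mu/r) = sqrt(3.986e14 / 1.8285883e+07) = 4668.8581 m/s = 4.6689 km/s

4.6689 km/s


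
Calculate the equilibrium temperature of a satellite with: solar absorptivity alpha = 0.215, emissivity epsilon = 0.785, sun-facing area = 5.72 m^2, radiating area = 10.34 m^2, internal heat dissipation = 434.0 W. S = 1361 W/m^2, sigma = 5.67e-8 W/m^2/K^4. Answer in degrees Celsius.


Numerator = alpha*S*A_sun + Q_int = 0.215*1361*5.72 + 434.0 = 2107.7578 W
Denominator = eps*sigma*A_rad = 0.785*5.67e-8*10.34 = 4.6022823e-07 W/K^4
T^4 = 4.5798099e+09 K^4
T = 260.1428 K = -13.0072 C

-13.0072 degrees Celsius
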